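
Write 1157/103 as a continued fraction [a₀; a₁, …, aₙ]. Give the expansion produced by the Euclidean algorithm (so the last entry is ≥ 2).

[11; 4, 3, 2, 3]

1157 = 11·103 + 24
103 = 4·24 + 7
24 = 3·7 + 3
7 = 2·3 + 1
3 = 3·1 + 0  (stop)
So 1157/103 = [11; 4, 3, 2, 3].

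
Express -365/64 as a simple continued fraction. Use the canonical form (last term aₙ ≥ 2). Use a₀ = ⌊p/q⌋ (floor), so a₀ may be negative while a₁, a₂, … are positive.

-365 = -6·64 + 19
64 = 3·19 + 7
19 = 2·7 + 5
7 = 1·5 + 2
5 = 2·2 + 1
2 = 2·1 + 0  (stop)
So -365/64 = [-6; 3, 2, 1, 2, 2].

[-6; 3, 2, 1, 2, 2]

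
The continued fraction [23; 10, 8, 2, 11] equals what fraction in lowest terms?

Fold from the inside: start with 11/1.
  2 + 1/11 = 23/11
  8 + 11/23 = 195/23
  10 + 23/195 = 1973/195
  23 + 195/1973 = 45574/1973

45574/1973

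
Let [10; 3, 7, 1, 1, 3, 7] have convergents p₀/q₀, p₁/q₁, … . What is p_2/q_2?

227/22

Using pₖ = aₖpₖ₋₁ + pₖ₋₂, qₖ = aₖqₖ₋₁ + qₖ₋₂ (with p₋₁=1, p₋₂=0, q₋₁=0, q₋₂=1):
  k=0: a=10, p=10, q=1
  k=1: a=3, p=31, q=3
  k=2: a=7, p=227, q=22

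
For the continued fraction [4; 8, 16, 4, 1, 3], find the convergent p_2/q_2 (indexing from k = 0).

Using pₖ = aₖpₖ₋₁ + pₖ₋₂, qₖ = aₖqₖ₋₁ + qₖ₋₂ (with p₋₁=1, p₋₂=0, q₋₁=0, q₋₂=1):
  k=0: a=4, p=4, q=1
  k=1: a=8, p=33, q=8
  k=2: a=16, p=532, q=129

532/129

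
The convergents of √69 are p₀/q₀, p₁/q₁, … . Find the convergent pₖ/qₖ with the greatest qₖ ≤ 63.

√69 = [8; 3, 3, 1, 4, 1, 3, 3, 16, …] (period length 8).
Convergents:
  p_0/q_0 = 8/1
  p_1/q_1 = 25/3
  p_2/q_2 = 83/10
  p_3/q_3 = 108/13
  p_4/q_4 = 515/62
  p_5/q_5 = 623/75
q_4 = 62 ≤ 63 < 75 = q_5, so the answer is 515/62.

515/62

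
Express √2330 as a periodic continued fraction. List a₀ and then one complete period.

[48; 3, 1, 2, 2, 1, 3, 96]

a₀ = ⌊√2330⌋ = 48.
With m₀=0, d₀=1 and mₖ₊₁ = dₖaₖ − mₖ, dₖ₊₁ = (n − mₖ₊₁²)/dₖ, aₖ₊₁ = ⌊(a₀+mₖ₊₁)/dₖ₊₁⌋:
  k=1: m=48, d=26, a=3
  k=2: m=30, d=55, a=1
  k=3: m=25, d=31, a=2
  k=4: m=37, d=31, a=2
  k=5: m=25, d=55, a=1
  k=6: m=30, d=26, a=3
  k=7: m=48, d=1, a=96
d=1 and a=2a₀=96 at k=7, so the next step gives (m, d) = (48, 26) again — its k=1 value — and the period has length 7.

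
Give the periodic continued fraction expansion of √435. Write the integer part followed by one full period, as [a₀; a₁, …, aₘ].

a₀ = ⌊√435⌋ = 20.
With m₀=0, d₀=1 and mₖ₊₁ = dₖaₖ − mₖ, dₖ₊₁ = (n − mₖ₊₁²)/dₖ, aₖ₊₁ = ⌊(a₀+mₖ₊₁)/dₖ₊₁⌋:
  k=1: m=20, d=35, a=1
  k=2: m=15, d=6, a=5
  k=3: m=15, d=35, a=1
  k=4: m=20, d=1, a=40
d=1 and a=2a₀=40 at k=4, so the next step gives (m, d) = (20, 35) again — its k=1 value — and the period has length 4.

[20; 1, 5, 1, 40]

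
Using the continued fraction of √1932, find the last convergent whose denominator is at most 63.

√1932 = [43; 1, 20, 1, 86, …] (period length 4).
Convergents:
  p_0/q_0 = 43/1
  p_1/q_1 = 44/1
  p_2/q_2 = 923/21
  p_3/q_3 = 967/22
  p_4/q_4 = 84085/1913
q_3 = 22 ≤ 63 < 1913 = q_4, so the answer is 967/22.

967/22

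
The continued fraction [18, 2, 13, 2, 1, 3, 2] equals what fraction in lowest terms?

Using pₖ = aₖpₖ₋₁ + pₖ₋₂ and qₖ = aₖqₖ₋₁ + qₖ₋₂:
  k=0: a=18, p=18, q=1
  k=1: a=2, p=37, q=2
  k=2: a=13, p=499, q=27
  k=3: a=2, p=1035, q=56
  k=4: a=1, p=1534, q=83
  k=5: a=3, p=5637, q=305
  k=6: a=2, p=12808, q=693

12808/693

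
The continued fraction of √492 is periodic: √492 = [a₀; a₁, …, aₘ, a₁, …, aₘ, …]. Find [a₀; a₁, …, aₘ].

[22; 5, 1, 1, 10, 1, 1, 5, 44]

a₀ = ⌊√492⌋ = 22.
With m₀=0, d₀=1 and mₖ₊₁ = dₖaₖ − mₖ, dₖ₊₁ = (n − mₖ₊₁²)/dₖ, aₖ₊₁ = ⌊(a₀+mₖ₊₁)/dₖ₊₁⌋:
  k=1: m=22, d=8, a=5
  k=2: m=18, d=21, a=1
  k=3: m=3, d=23, a=1
  k=4: m=20, d=4, a=10
  k=5: m=20, d=23, a=1
  k=6: m=3, d=21, a=1
  k=7: m=18, d=8, a=5
  k=8: m=22, d=1, a=44
d=1 and a=2a₀=44 at k=8, so the next step gives (m, d) = (22, 8) again — its k=1 value — and the period has length 8.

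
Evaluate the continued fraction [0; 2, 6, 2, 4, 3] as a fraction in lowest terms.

Using pₖ = aₖpₖ₋₁ + pₖ₋₂ and qₖ = aₖqₖ₋₁ + qₖ₋₂:
  k=0: a=0, p=0, q=1
  k=1: a=2, p=1, q=2
  k=2: a=6, p=6, q=13
  k=3: a=2, p=13, q=28
  k=4: a=4, p=58, q=125
  k=5: a=3, p=187, q=403

187/403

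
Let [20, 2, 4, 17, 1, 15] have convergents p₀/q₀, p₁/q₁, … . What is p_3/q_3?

Using pₖ = aₖpₖ₋₁ + pₖ₋₂, qₖ = aₖqₖ₋₁ + qₖ₋₂ (with p₋₁=1, p₋₂=0, q₋₁=0, q₋₂=1):
  k=0: a=20, p=20, q=1
  k=1: a=2, p=41, q=2
  k=2: a=4, p=184, q=9
  k=3: a=17, p=3169, q=155

3169/155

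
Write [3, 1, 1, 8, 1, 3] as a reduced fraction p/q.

Using pₖ = aₖpₖ₋₁ + pₖ₋₂ and qₖ = aₖqₖ₋₁ + qₖ₋₂:
  k=0: a=3, p=3, q=1
  k=1: a=1, p=4, q=1
  k=2: a=1, p=7, q=2
  k=3: a=8, p=60, q=17
  k=4: a=1, p=67, q=19
  k=5: a=3, p=261, q=74

261/74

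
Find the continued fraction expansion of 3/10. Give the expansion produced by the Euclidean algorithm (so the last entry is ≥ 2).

[0; 3, 3]

3 = 0·10 + 3
10 = 3·3 + 1
3 = 3·1 + 0  (stop)
So 3/10 = [0; 3, 3].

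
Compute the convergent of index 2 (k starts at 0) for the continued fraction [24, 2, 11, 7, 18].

Using pₖ = aₖpₖ₋₁ + pₖ₋₂, qₖ = aₖqₖ₋₁ + qₖ₋₂ (with p₋₁=1, p₋₂=0, q₋₁=0, q₋₂=1):
  k=0: a=24, p=24, q=1
  k=1: a=2, p=49, q=2
  k=2: a=11, p=563, q=23

563/23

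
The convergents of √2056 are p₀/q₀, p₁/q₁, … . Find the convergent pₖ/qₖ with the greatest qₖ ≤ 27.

√2056 = [45; 2, 1, 10, 1, 2, 90, …] (period length 6).
Convergents:
  p_0/q_0 = 45/1
  p_1/q_1 = 91/2
  p_2/q_2 = 136/3
  p_3/q_3 = 1451/32
q_2 = 3 ≤ 27 < 32 = q_3, so the answer is 136/3.

136/3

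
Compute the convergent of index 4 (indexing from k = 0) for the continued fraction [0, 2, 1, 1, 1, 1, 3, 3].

3/8

Using pₖ = aₖpₖ₋₁ + pₖ₋₂, qₖ = aₖqₖ₋₁ + qₖ₋₂ (with p₋₁=1, p₋₂=0, q₋₁=0, q₋₂=1):
  k=0: a=0, p=0, q=1
  k=1: a=2, p=1, q=2
  k=2: a=1, p=1, q=3
  k=3: a=1, p=2, q=5
  k=4: a=1, p=3, q=8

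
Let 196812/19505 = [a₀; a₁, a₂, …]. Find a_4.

13

196812 = 10·19505 + 1762   →  a_0 = 10
19505 = 11·1762 + 123   →  a_1 = 11
1762 = 14·123 + 40   →  a_2 = 14
123 = 3·40 + 3   →  a_3 = 3
40 = 13·3 + 1   →  a_4 = 13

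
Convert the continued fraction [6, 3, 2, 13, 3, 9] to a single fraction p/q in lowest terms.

Using pₖ = aₖpₖ₋₁ + pₖ₋₂ and qₖ = aₖqₖ₋₁ + qₖ₋₂:
  k=0: a=6, p=6, q=1
  k=1: a=3, p=19, q=3
  k=2: a=2, p=44, q=7
  k=3: a=13, p=591, q=94
  k=4: a=3, p=1817, q=289
  k=5: a=9, p=16944, q=2695

16944/2695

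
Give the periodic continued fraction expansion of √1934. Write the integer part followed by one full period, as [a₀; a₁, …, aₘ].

[43; 1, 42, 1, 86]

a₀ = ⌊√1934⌋ = 43.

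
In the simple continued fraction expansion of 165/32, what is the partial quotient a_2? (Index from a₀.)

165 = 5·32 + 5   →  a_0 = 5
32 = 6·5 + 2   →  a_1 = 6
5 = 2·2 + 1   →  a_2 = 2

2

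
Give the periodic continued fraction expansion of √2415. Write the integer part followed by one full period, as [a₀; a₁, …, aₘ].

[49; 7, 98]

a₀ = ⌊√2415⌋ = 49.
With m₀=0, d₀=1 and mₖ₊₁ = dₖaₖ − mₖ, dₖ₊₁ = (n − mₖ₊₁²)/dₖ, aₖ₊₁ = ⌊(a₀+mₖ₊₁)/dₖ₊₁⌋:
  k=1: m=49, d=14, a=7
  k=2: m=49, d=1, a=98
d=1 and a=2a₀=98 at k=2, so the next step gives (m, d) = (49, 14) again — its k=1 value — and the period has length 2.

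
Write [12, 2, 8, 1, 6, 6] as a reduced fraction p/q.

Using pₖ = aₖpₖ₋₁ + pₖ₋₂ and qₖ = aₖqₖ₋₁ + qₖ₋₂:
  k=0: a=12, p=12, q=1
  k=1: a=2, p=25, q=2
  k=2: a=8, p=212, q=17
  k=3: a=1, p=237, q=19
  k=4: a=6, p=1634, q=131
  k=5: a=6, p=10041, q=805

10041/805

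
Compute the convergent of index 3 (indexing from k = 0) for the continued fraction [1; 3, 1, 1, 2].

9/7

Using pₖ = aₖpₖ₋₁ + pₖ₋₂, qₖ = aₖqₖ₋₁ + qₖ₋₂ (with p₋₁=1, p₋₂=0, q₋₁=0, q₋₂=1):
  k=0: a=1, p=1, q=1
  k=1: a=3, p=4, q=3
  k=2: a=1, p=5, q=4
  k=3: a=1, p=9, q=7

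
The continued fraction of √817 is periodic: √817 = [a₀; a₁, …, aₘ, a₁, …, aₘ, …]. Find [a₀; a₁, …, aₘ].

[28; 1, 1, 2, 1, 1, 56]

a₀ = ⌊√817⌋ = 28.
With m₀=0, d₀=1 and mₖ₊₁ = dₖaₖ − mₖ, dₖ₊₁ = (n − mₖ₊₁²)/dₖ, aₖ₊₁ = ⌊(a₀+mₖ₊₁)/dₖ₊₁⌋:
  k=1: m=28, d=33, a=1
  k=2: m=5, d=24, a=1
  k=3: m=19, d=19, a=2
  k=4: m=19, d=24, a=1
  k=5: m=5, d=33, a=1
  k=6: m=28, d=1, a=56
d=1 and a=2a₀=56 at k=6, so the next step gives (m, d) = (28, 33) again — its k=1 value — and the period has length 6.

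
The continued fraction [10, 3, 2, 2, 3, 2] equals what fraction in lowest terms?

Fold from the inside: start with 2/1.
  3 + 1/2 = 7/2
  2 + 2/7 = 16/7
  2 + 7/16 = 39/16
  3 + 16/39 = 133/39
  10 + 39/133 = 1369/133

1369/133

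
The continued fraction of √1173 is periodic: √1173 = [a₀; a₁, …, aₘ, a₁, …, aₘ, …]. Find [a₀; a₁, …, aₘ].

[34; 4, 68]

a₀ = ⌊√1173⌋ = 34.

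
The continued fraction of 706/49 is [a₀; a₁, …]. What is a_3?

4

706 = 14·49 + 20   →  a_0 = 14
49 = 2·20 + 9   →  a_1 = 2
20 = 2·9 + 2   →  a_2 = 2
9 = 4·2 + 1   →  a_3 = 4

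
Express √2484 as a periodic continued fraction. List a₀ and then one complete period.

[49; 1, 5, 4, 5, 1, 98]

a₀ = ⌊√2484⌋ = 49.
With m₀=0, d₀=1 and mₖ₊₁ = dₖaₖ − mₖ, dₖ₊₁ = (n − mₖ₊₁²)/dₖ, aₖ₊₁ = ⌊(a₀+mₖ₊₁)/dₖ₊₁⌋:
  k=1: m=49, d=83, a=1
  k=2: m=34, d=16, a=5
  k=3: m=46, d=23, a=4
  k=4: m=46, d=16, a=5
  k=5: m=34, d=83, a=1
  k=6: m=49, d=1, a=98
d=1 and a=2a₀=98 at k=6, so the next step gives (m, d) = (49, 83) again — its k=1 value — and the period has length 6.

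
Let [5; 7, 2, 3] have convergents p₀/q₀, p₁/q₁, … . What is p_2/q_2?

Using pₖ = aₖpₖ₋₁ + pₖ₋₂, qₖ = aₖqₖ₋₁ + qₖ₋₂ (with p₋₁=1, p₋₂=0, q₋₁=0, q₋₂=1):
  k=0: a=5, p=5, q=1
  k=1: a=7, p=36, q=7
  k=2: a=2, p=77, q=15

77/15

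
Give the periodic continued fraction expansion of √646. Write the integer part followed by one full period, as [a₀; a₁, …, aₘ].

[25; 2, 2, 2, 50]

a₀ = ⌊√646⌋ = 25.
With m₀=0, d₀=1 and mₖ₊₁ = dₖaₖ − mₖ, dₖ₊₁ = (n − mₖ₊₁²)/dₖ, aₖ₊₁ = ⌊(a₀+mₖ₊₁)/dₖ₊₁⌋:
  k=1: m=25, d=21, a=2
  k=2: m=17, d=17, a=2
  k=3: m=17, d=21, a=2
  k=4: m=25, d=1, a=50
d=1 and a=2a₀=50 at k=4, so the next step gives (m, d) = (25, 21) again — its k=1 value — and the period has length 4.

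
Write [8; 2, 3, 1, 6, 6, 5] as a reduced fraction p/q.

Fold from the inside: start with 5/1.
  6 + 1/5 = 31/5
  6 + 5/31 = 191/31
  1 + 31/191 = 222/191
  3 + 191/222 = 857/222
  2 + 222/857 = 1936/857
  8 + 857/1936 = 16345/1936

16345/1936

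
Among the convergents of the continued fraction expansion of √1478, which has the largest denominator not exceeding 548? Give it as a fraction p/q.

√1478 = [38; 2, 4, 38, 4, 2, 76, …] (period length 6).
Convergents:
  p_0/q_0 = 38/1
  p_1/q_1 = 77/2
  p_2/q_2 = 346/9
  p_3/q_3 = 13225/344
  p_4/q_4 = 53246/1385
q_3 = 344 ≤ 548 < 1385 = q_4, so the answer is 13225/344.

13225/344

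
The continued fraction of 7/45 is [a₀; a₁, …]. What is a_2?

2

7 = 0·45 + 7   →  a_0 = 0
45 = 6·7 + 3   →  a_1 = 6
7 = 2·3 + 1   →  a_2 = 2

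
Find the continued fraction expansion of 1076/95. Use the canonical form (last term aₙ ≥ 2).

[11; 3, 15, 2]

1076 = 11·95 + 31
95 = 3·31 + 2
31 = 15·2 + 1
2 = 2·1 + 0  (stop)
So 1076/95 = [11; 3, 15, 2].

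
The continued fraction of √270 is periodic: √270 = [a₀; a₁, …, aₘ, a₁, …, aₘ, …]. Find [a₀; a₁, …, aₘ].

a₀ = ⌊√270⌋ = 16.
With m₀=0, d₀=1 and mₖ₊₁ = dₖaₖ − mₖ, dₖ₊₁ = (n − mₖ₊₁²)/dₖ, aₖ₊₁ = ⌊(a₀+mₖ₊₁)/dₖ₊₁⌋:
  k=1: m=16, d=14, a=2
  k=2: m=12, d=9, a=3
  k=3: m=15, d=5, a=6
  k=4: m=15, d=9, a=3
  k=5: m=12, d=14, a=2
  k=6: m=16, d=1, a=32
d=1 and a=2a₀=32 at k=6, so the next step gives (m, d) = (16, 14) again — its k=1 value — and the period has length 6.

[16; 2, 3, 6, 3, 2, 32]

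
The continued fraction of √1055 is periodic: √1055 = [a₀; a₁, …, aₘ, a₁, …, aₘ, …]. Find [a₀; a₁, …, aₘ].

a₀ = ⌊√1055⌋ = 32.
With m₀=0, d₀=1 and mₖ₊₁ = dₖaₖ − mₖ, dₖ₊₁ = (n − mₖ₊₁²)/dₖ, aₖ₊₁ = ⌊(a₀+mₖ₊₁)/dₖ₊₁⌋:
  k=1: m=32, d=31, a=2
  k=2: m=30, d=5, a=12
  k=3: m=30, d=31, a=2
  k=4: m=32, d=1, a=64
d=1 and a=2a₀=64 at k=4, so the next step gives (m, d) = (32, 31) again — its k=1 value — and the period has length 4.

[32; 2, 12, 2, 64]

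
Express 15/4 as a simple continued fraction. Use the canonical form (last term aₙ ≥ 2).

15 = 3×4 + 3
4 = 1×3 + 1
3 = 3×1 + 0  (stop)
So 15/4 = [3; 1, 3].

[3; 1, 3]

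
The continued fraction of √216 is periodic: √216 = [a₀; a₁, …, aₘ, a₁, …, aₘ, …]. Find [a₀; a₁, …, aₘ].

a₀ = ⌊√216⌋ = 14.
With m₀=0, d₀=1 and mₖ₊₁ = dₖaₖ − mₖ, dₖ₊₁ = (n − mₖ₊₁²)/dₖ, aₖ₊₁ = ⌊(a₀+mₖ₊₁)/dₖ₊₁⌋:
  k=1: m=14, d=20, a=1
  k=2: m=6, d=9, a=2
  k=3: m=12, d=8, a=3
  k=4: m=12, d=9, a=2
  k=5: m=6, d=20, a=1
  k=6: m=14, d=1, a=28
d=1 and a=2a₀=28 at k=6, so the next step gives (m, d) = (14, 20) again — its k=1 value — and the period has length 6.

[14; 1, 2, 3, 2, 1, 28]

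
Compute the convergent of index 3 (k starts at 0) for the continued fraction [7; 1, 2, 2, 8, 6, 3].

54/7

Using pₖ = aₖpₖ₋₁ + pₖ₋₂, qₖ = aₖqₖ₋₁ + qₖ₋₂ (with p₋₁=1, p₋₂=0, q₋₁=0, q₋₂=1):
  k=0: a=7, p=7, q=1
  k=1: a=1, p=8, q=1
  k=2: a=2, p=23, q=3
  k=3: a=2, p=54, q=7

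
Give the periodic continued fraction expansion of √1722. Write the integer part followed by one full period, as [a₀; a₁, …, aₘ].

a₀ = ⌊√1722⌋ = 41.
With m₀=0, d₀=1 and mₖ₊₁ = dₖaₖ − mₖ, dₖ₊₁ = (n − mₖ₊₁²)/dₖ, aₖ₊₁ = ⌊(a₀+mₖ₊₁)/dₖ₊₁⌋:
  k=1: m=41, d=41, a=2
  k=2: m=41, d=1, a=82
d=1 and a=2a₀=82 at k=2, so the next step gives (m, d) = (41, 41) again — its k=1 value — and the period has length 2.

[41; 2, 82]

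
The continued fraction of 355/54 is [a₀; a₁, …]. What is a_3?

355 = 6·54 + 31   →  a_0 = 6
54 = 1·31 + 23   →  a_1 = 1
31 = 1·23 + 8   →  a_2 = 1
23 = 2·8 + 7   →  a_3 = 2

2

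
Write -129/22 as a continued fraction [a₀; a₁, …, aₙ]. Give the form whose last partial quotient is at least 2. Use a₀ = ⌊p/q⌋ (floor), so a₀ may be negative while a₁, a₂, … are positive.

-129 = -6*22 + 3
22 = 7*3 + 1
3 = 3*1 + 0  (stop)
So -129/22 = [-6; 7, 3].

[-6; 7, 3]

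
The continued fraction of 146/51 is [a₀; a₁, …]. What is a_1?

1

146 = 2·51 + 44   →  a_0 = 2
51 = 1·44 + 7   →  a_1 = 1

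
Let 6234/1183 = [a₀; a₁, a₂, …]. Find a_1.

3

6234 = 5·1183 + 319   →  a_0 = 5
1183 = 3·319 + 226   →  a_1 = 3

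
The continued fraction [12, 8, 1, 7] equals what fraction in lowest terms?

860/71

Using pₖ = aₖpₖ₋₁ + pₖ₋₂ and qₖ = aₖqₖ₋₁ + qₖ₋₂:
  k=0: a=12, p=12, q=1
  k=1: a=8, p=97, q=8
  k=2: a=1, p=109, q=9
  k=3: a=7, p=860, q=71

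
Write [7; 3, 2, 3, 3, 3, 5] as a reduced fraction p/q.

10091/1384

Fold from the inside: start with 5/1.
  3 + 1/5 = 16/5
  3 + 5/16 = 53/16
  3 + 16/53 = 175/53
  2 + 53/175 = 403/175
  3 + 175/403 = 1384/403
  7 + 403/1384 = 10091/1384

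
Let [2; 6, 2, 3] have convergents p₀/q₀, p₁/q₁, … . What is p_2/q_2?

28/13

Using pₖ = aₖpₖ₋₁ + pₖ₋₂, qₖ = aₖqₖ₋₁ + qₖ₋₂ (with p₋₁=1, p₋₂=0, q₋₁=0, q₋₂=1):
  k=0: a=2, p=2, q=1
  k=1: a=6, p=13, q=6
  k=2: a=2, p=28, q=13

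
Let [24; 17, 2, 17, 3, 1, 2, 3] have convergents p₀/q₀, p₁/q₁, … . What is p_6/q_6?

Using pₖ = aₖpₖ₋₁ + pₖ₋₂, qₖ = aₖqₖ₋₁ + qₖ₋₂ (with p₋₁=1, p₋₂=0, q₋₁=0, q₋₂=1):
  k=0: a=24, p=24, q=1
  k=1: a=17, p=409, q=17
  k=2: a=2, p=842, q=35
  k=3: a=17, p=14723, q=612
  k=4: a=3, p=45011, q=1871
  k=5: a=1, p=59734, q=2483
  k=6: a=2, p=164479, q=6837

164479/6837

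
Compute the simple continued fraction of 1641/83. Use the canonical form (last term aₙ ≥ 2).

1641 = 19*83 + 64
83 = 1*64 + 19
64 = 3*19 + 7
19 = 2*7 + 5
7 = 1*5 + 2
5 = 2*2 + 1
2 = 2*1 + 0  (stop)
So 1641/83 = [19; 1, 3, 2, 1, 2, 2].

[19; 1, 3, 2, 1, 2, 2]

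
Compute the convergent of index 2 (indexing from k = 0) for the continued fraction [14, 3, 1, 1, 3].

Using pₖ = aₖpₖ₋₁ + pₖ₋₂, qₖ = aₖqₖ₋₁ + qₖ₋₂ (with p₋₁=1, p₋₂=0, q₋₁=0, q₋₂=1):
  k=0: a=14, p=14, q=1
  k=1: a=3, p=43, q=3
  k=2: a=1, p=57, q=4

57/4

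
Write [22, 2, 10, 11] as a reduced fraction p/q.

Fold from the inside: start with 11/1.
  10 + 1/11 = 111/11
  2 + 11/111 = 233/111
  22 + 111/233 = 5237/233

5237/233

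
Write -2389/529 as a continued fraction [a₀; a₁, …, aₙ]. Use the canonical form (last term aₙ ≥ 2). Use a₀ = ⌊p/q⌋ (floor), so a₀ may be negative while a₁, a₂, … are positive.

[-5; 2, 15, 17]

-2389 = -5×529 + 256
529 = 2×256 + 17
256 = 15×17 + 1
17 = 17×1 + 0  (stop)
So -2389/529 = [-5; 2, 15, 17].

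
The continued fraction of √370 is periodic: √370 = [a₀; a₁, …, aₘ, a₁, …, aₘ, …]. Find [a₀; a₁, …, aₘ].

[19; 4, 4, 38]

a₀ = ⌊√370⌋ = 19.
With m₀=0, d₀=1 and mₖ₊₁ = dₖaₖ − mₖ, dₖ₊₁ = (n − mₖ₊₁²)/dₖ, aₖ₊₁ = ⌊(a₀+mₖ₊₁)/dₖ₊₁⌋:
  k=1: m=19, d=9, a=4
  k=2: m=17, d=9, a=4
  k=3: m=19, d=1, a=38
d=1 and a=2a₀=38 at k=3, so the next step gives (m, d) = (19, 9) again — its k=1 value — and the period has length 3.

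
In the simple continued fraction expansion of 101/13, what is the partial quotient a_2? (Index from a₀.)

3

101 = 7·13 + 10   →  a_0 = 7
13 = 1·10 + 3   →  a_1 = 1
10 = 3·3 + 1   →  a_2 = 3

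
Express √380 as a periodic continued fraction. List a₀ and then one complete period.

a₀ = ⌊√380⌋ = 19.
With m₀=0, d₀=1 and mₖ₊₁ = dₖaₖ − mₖ, dₖ₊₁ = (n − mₖ₊₁²)/dₖ, aₖ₊₁ = ⌊(a₀+mₖ₊₁)/dₖ₊₁⌋:
  k=1: m=19, d=19, a=2
  k=2: m=19, d=1, a=38
d=1 and a=2a₀=38 at k=2, so the next step gives (m, d) = (19, 19) again — its k=1 value — and the period has length 2.

[19; 2, 38]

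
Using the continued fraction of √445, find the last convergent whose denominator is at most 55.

443/21

√445 = [21; 10, 1, 1, 10, 42, …] (period length 5).
Convergents:
  p_0/q_0 = 21/1
  p_1/q_1 = 211/10
  p_2/q_2 = 232/11
  p_3/q_3 = 443/21
  p_4/q_4 = 4662/221
q_3 = 21 ≤ 55 < 221 = q_4, so the answer is 443/21.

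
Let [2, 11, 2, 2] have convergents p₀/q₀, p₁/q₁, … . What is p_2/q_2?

48/23

Using pₖ = aₖpₖ₋₁ + pₖ₋₂, qₖ = aₖqₖ₋₁ + qₖ₋₂ (with p₋₁=1, p₋₂=0, q₋₁=0, q₋₂=1):
  k=0: a=2, p=2, q=1
  k=1: a=11, p=23, q=11
  k=2: a=2, p=48, q=23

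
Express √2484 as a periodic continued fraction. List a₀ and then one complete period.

[49; 1, 5, 4, 5, 1, 98]

a₀ = ⌊√2484⌋ = 49.
With m₀=0, d₀=1 and mₖ₊₁ = dₖaₖ − mₖ, dₖ₊₁ = (n − mₖ₊₁²)/dₖ, aₖ₊₁ = ⌊(a₀+mₖ₊₁)/dₖ₊₁⌋:
  k=1: m=49, d=83, a=1
  k=2: m=34, d=16, a=5
  k=3: m=46, d=23, a=4
  k=4: m=46, d=16, a=5
  k=5: m=34, d=83, a=1
  k=6: m=49, d=1, a=98
d=1 and a=2a₀=98 at k=6, so the next step gives (m, d) = (49, 83) again — its k=1 value — and the period has length 6.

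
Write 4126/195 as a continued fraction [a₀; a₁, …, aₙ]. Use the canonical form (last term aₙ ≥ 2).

[21; 6, 3, 2, 4]

4126 = 21·195 + 31
195 = 6·31 + 9
31 = 3·9 + 4
9 = 2·4 + 1
4 = 4·1 + 0  (stop)
So 4126/195 = [21; 6, 3, 2, 4].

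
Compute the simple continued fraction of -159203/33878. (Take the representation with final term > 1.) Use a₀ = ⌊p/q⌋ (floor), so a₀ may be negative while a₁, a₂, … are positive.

[-5; 3, 3, 14, 18, 6, 2]

-159203 = -5×33878 + 10187
33878 = 3×10187 + 3317
10187 = 3×3317 + 236
3317 = 14×236 + 13
236 = 18×13 + 2
13 = 6×2 + 1
2 = 2×1 + 0  (stop)
So -159203/33878 = [-5; 3, 3, 14, 18, 6, 2].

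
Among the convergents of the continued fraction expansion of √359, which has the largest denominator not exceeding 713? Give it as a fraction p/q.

13301/702

√359 = [18; 1, 17, 1, 36, …] (period length 4).
Convergents:
  p_0/q_0 = 18/1
  p_1/q_1 = 19/1
  p_2/q_2 = 341/18
  p_3/q_3 = 360/19
  p_4/q_4 = 13301/702
  p_5/q_5 = 13661/721
q_4 = 702 ≤ 713 < 721 = q_5, so the answer is 13301/702.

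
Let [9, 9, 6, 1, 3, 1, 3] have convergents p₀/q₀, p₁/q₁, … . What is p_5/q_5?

Using pₖ = aₖpₖ₋₁ + pₖ₋₂, qₖ = aₖqₖ₋₁ + qₖ₋₂ (with p₋₁=1, p₋₂=0, q₋₁=0, q₋₂=1):
  k=0: a=9, p=9, q=1
  k=1: a=9, p=82, q=9
  k=2: a=6, p=501, q=55
  k=3: a=1, p=583, q=64
  k=4: a=3, p=2250, q=247
  k=5: a=1, p=2833, q=311

2833/311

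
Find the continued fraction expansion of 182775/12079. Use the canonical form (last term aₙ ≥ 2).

[15; 7, 1, 1, 2, 12, 3, 8]

182775 = 15*12079 + 1590
12079 = 7*1590 + 949
1590 = 1*949 + 641
949 = 1*641 + 308
641 = 2*308 + 25
308 = 12*25 + 8
25 = 3*8 + 1
8 = 8*1 + 0  (stop)
So 182775/12079 = [15; 7, 1, 1, 2, 12, 3, 8].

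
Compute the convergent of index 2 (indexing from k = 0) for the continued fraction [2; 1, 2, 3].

Using pₖ = aₖpₖ₋₁ + pₖ₋₂, qₖ = aₖqₖ₋₁ + qₖ₋₂ (with p₋₁=1, p₋₂=0, q₋₁=0, q₋₂=1):
  k=0: a=2, p=2, q=1
  k=1: a=1, p=3, q=1
  k=2: a=2, p=8, q=3

8/3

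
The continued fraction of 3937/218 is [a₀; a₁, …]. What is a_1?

16

3937 = 18·218 + 13   →  a_0 = 18
218 = 16·13 + 10   →  a_1 = 16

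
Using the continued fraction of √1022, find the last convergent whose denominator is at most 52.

√1022 = [31; 1, 30, 1, 62, …] (period length 4).
Convergents:
  p_0/q_0 = 31/1
  p_1/q_1 = 32/1
  p_2/q_2 = 991/31
  p_3/q_3 = 1023/32
  p_4/q_4 = 64417/2015
q_3 = 32 ≤ 52 < 2015 = q_4, so the answer is 1023/32.

1023/32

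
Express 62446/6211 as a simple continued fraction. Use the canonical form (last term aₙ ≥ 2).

62446 = 10*6211 + 336
6211 = 18*336 + 163
336 = 2*163 + 10
163 = 16*10 + 3
10 = 3*3 + 1
3 = 3*1 + 0  (stop)
So 62446/6211 = [10; 18, 2, 16, 3, 3].

[10; 18, 2, 16, 3, 3]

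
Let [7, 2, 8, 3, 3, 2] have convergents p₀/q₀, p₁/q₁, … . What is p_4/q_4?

1315/176

Using pₖ = aₖpₖ₋₁ + pₖ₋₂, qₖ = aₖqₖ₋₁ + qₖ₋₂ (with p₋₁=1, p₋₂=0, q₋₁=0, q₋₂=1):
  k=0: a=7, p=7, q=1
  k=1: a=2, p=15, q=2
  k=2: a=8, p=127, q=17
  k=3: a=3, p=396, q=53
  k=4: a=3, p=1315, q=176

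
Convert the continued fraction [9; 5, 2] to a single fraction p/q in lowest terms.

Fold from the inside: start with 2/1.
  5 + 1/2 = 11/2
  9 + 2/11 = 101/11

101/11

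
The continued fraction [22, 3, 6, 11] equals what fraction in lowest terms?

Using pₖ = aₖpₖ₋₁ + pₖ₋₂ and qₖ = aₖqₖ₋₁ + qₖ₋₂:
  k=0: a=22, p=22, q=1
  k=1: a=3, p=67, q=3
  k=2: a=6, p=424, q=19
  k=3: a=11, p=4731, q=212

4731/212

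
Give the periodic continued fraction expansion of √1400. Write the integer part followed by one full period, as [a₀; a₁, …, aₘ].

[37; 2, 2, 2, 74]

a₀ = ⌊√1400⌋ = 37.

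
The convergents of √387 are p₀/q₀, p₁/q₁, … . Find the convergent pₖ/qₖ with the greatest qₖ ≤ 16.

59/3

√387 = [19; 1, 2, 19, 2, 1, 38, …] (period length 6).
Convergents:
  p_0/q_0 = 19/1
  p_1/q_1 = 20/1
  p_2/q_2 = 59/3
  p_3/q_3 = 1141/58
q_2 = 3 ≤ 16 < 58 = q_3, so the answer is 59/3.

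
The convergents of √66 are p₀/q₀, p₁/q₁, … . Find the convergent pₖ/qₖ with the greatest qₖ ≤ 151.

1048/129

√66 = [8; 8, 16, …] (period length 2).
Convergents:
  p_0/q_0 = 8/1
  p_1/q_1 = 65/8
  p_2/q_2 = 1048/129
  p_3/q_3 = 8449/1040
q_2 = 129 ≤ 151 < 1040 = q_3, so the answer is 1048/129.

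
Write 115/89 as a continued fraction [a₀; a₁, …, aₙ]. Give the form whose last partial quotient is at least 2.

[1; 3, 2, 2, 1, 3]

115 = 1×89 + 26
89 = 3×26 + 11
26 = 2×11 + 4
11 = 2×4 + 3
4 = 1×3 + 1
3 = 3×1 + 0  (stop)
So 115/89 = [1; 3, 2, 2, 1, 3].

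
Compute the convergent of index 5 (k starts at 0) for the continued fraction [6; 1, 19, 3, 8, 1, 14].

3955/569

Using pₖ = aₖpₖ₋₁ + pₖ₋₂, qₖ = aₖqₖ₋₁ + qₖ₋₂ (with p₋₁=1, p₋₂=0, q₋₁=0, q₋₂=1):
  k=0: a=6, p=6, q=1
  k=1: a=1, p=7, q=1
  k=2: a=19, p=139, q=20
  k=3: a=3, p=424, q=61
  k=4: a=8, p=3531, q=508
  k=5: a=1, p=3955, q=569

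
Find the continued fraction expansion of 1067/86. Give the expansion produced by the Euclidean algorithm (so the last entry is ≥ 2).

1067 = 12*86 + 35
86 = 2*35 + 16
35 = 2*16 + 3
16 = 5*3 + 1
3 = 3*1 + 0  (stop)
So 1067/86 = [12; 2, 2, 5, 3].

[12; 2, 2, 5, 3]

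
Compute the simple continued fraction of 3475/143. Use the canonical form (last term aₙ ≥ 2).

3475 = 24×143 + 43
143 = 3×43 + 14
43 = 3×14 + 1
14 = 14×1 + 0  (stop)
So 3475/143 = [24; 3, 3, 14].

[24; 3, 3, 14]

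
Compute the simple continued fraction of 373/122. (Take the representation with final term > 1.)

373 = 3×122 + 7
122 = 17×7 + 3
7 = 2×3 + 1
3 = 3×1 + 0  (stop)
So 373/122 = [3; 17, 2, 3].

[3; 17, 2, 3]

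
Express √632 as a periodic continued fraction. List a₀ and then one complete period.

a₀ = ⌊√632⌋ = 25.
With m₀=0, d₀=1 and mₖ₊₁ = dₖaₖ − mₖ, dₖ₊₁ = (n − mₖ₊₁²)/dₖ, aₖ₊₁ = ⌊(a₀+mₖ₊₁)/dₖ₊₁⌋:
  k=1: m=25, d=7, a=7
  k=2: m=24, d=8, a=6
  k=3: m=24, d=7, a=7
  k=4: m=25, d=1, a=50
d=1 and a=2a₀=50 at k=4, so the next step gives (m, d) = (25, 7) again — its k=1 value — and the period has length 4.

[25; 7, 6, 7, 50]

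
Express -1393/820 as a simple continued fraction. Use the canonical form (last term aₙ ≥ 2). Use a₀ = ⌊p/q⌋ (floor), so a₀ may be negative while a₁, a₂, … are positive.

[-2; 3, 3, 7, 1, 9]

-1393 = -2·820 + 247
820 = 3·247 + 79
247 = 3·79 + 10
79 = 7·10 + 9
10 = 1·9 + 1
9 = 9·1 + 0  (stop)
So -1393/820 = [-2; 3, 3, 7, 1, 9].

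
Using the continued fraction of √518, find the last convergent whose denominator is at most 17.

√518 = [22; 1, 3, 6, 3, 1, 44, …] (period length 6).
Convergents:
  p_0/q_0 = 22/1
  p_1/q_1 = 23/1
  p_2/q_2 = 91/4
  p_3/q_3 = 569/25
q_2 = 4 ≤ 17 < 25 = q_3, so the answer is 91/4.

91/4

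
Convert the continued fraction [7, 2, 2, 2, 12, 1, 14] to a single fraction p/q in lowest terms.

17821/2403

Fold from the inside: start with 14/1.
  1 + 1/14 = 15/14
  12 + 14/15 = 194/15
  2 + 15/194 = 403/194
  2 + 194/403 = 1000/403
  2 + 403/1000 = 2403/1000
  7 + 1000/2403 = 17821/2403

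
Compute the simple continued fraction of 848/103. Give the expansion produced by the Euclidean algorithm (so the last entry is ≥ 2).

848 = 8×103 + 24
103 = 4×24 + 7
24 = 3×7 + 3
7 = 2×3 + 1
3 = 3×1 + 0  (stop)
So 848/103 = [8; 4, 3, 2, 3].

[8; 4, 3, 2, 3]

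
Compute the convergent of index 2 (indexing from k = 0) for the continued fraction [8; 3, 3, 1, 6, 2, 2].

83/10

Using pₖ = aₖpₖ₋₁ + pₖ₋₂, qₖ = aₖqₖ₋₁ + qₖ₋₂ (with p₋₁=1, p₋₂=0, q₋₁=0, q₋₂=1):
  k=0: a=8, p=8, q=1
  k=1: a=3, p=25, q=3
  k=2: a=3, p=83, q=10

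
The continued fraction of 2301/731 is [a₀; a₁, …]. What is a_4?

2301 = 3·731 + 108   →  a_0 = 3
731 = 6·108 + 83   →  a_1 = 6
108 = 1·83 + 25   →  a_2 = 1
83 = 3·25 + 8   →  a_3 = 3
25 = 3·8 + 1   →  a_4 = 3

3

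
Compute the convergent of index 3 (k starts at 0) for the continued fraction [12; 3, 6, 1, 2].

Using pₖ = aₖpₖ₋₁ + pₖ₋₂, qₖ = aₖqₖ₋₁ + qₖ₋₂ (with p₋₁=1, p₋₂=0, q₋₁=0, q₋₂=1):
  k=0: a=12, p=12, q=1
  k=1: a=3, p=37, q=3
  k=2: a=6, p=234, q=19
  k=3: a=1, p=271, q=22

271/22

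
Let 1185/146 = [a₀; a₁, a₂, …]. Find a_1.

8

1185 = 8·146 + 17   →  a_0 = 8
146 = 8·17 + 10   →  a_1 = 8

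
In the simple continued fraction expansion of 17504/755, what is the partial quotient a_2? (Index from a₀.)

17504 = 23·755 + 139   →  a_0 = 23
755 = 5·139 + 60   →  a_1 = 5
139 = 2·60 + 19   →  a_2 = 2

2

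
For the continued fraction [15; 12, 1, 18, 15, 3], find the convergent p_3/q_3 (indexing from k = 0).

3709/246

Using pₖ = aₖpₖ₋₁ + pₖ₋₂, qₖ = aₖqₖ₋₁ + qₖ₋₂ (with p₋₁=1, p₋₂=0, q₋₁=0, q₋₂=1):
  k=0: a=15, p=15, q=1
  k=1: a=12, p=181, q=12
  k=2: a=1, p=196, q=13
  k=3: a=18, p=3709, q=246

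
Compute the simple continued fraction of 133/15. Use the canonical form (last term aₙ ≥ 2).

133 = 8×15 + 13
15 = 1×13 + 2
13 = 6×2 + 1
2 = 2×1 + 0  (stop)
So 133/15 = [8; 1, 6, 2].

[8; 1, 6, 2]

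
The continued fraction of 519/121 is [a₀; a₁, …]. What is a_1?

519 = 4·121 + 35   →  a_0 = 4
121 = 3·35 + 16   →  a_1 = 3

3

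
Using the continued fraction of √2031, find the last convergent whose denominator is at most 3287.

√2031 = [45; 15, 90, …] (period length 2).
Convergents:
  p_0/q_0 = 45/1
  p_1/q_1 = 676/15
  p_2/q_2 = 60885/1351
  p_3/q_3 = 913951/20280
q_2 = 1351 ≤ 3287 < 20280 = q_3, so the answer is 60885/1351.

60885/1351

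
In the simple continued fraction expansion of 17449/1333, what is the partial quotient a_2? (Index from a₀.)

9

17449 = 13·1333 + 120   →  a_0 = 13
1333 = 11·120 + 13   →  a_1 = 11
120 = 9·13 + 3   →  a_2 = 9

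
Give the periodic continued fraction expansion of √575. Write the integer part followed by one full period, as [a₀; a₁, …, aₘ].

[23; 1, 46]

a₀ = ⌊√575⌋ = 23.
With m₀=0, d₀=1 and mₖ₊₁ = dₖaₖ − mₖ, dₖ₊₁ = (n − mₖ₊₁²)/dₖ, aₖ₊₁ = ⌊(a₀+mₖ₊₁)/dₖ₊₁⌋:
  k=1: m=23, d=46, a=1
  k=2: m=23, d=1, a=46
d=1 and a=2a₀=46 at k=2, so the next step gives (m, d) = (23, 46) again — its k=1 value — and the period has length 2.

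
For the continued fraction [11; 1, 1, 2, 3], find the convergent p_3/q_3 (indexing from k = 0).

Using pₖ = aₖpₖ₋₁ + pₖ₋₂, qₖ = aₖqₖ₋₁ + qₖ₋₂ (with p₋₁=1, p₋₂=0, q₋₁=0, q₋₂=1):
  k=0: a=11, p=11, q=1
  k=1: a=1, p=12, q=1
  k=2: a=1, p=23, q=2
  k=3: a=2, p=58, q=5

58/5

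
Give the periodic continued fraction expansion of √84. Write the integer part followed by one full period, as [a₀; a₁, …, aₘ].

a₀ = ⌊√84⌋ = 9.
With m₀=0, d₀=1 and mₖ₊₁ = dₖaₖ − mₖ, dₖ₊₁ = (n − mₖ₊₁²)/dₖ, aₖ₊₁ = ⌊(a₀+mₖ₊₁)/dₖ₊₁⌋:
  k=1: m=9, d=3, a=6
  k=2: m=9, d=1, a=18
d=1 and a=2a₀=18 at k=2, so the next step gives (m, d) = (9, 3) again — its k=1 value — and the period has length 2.

[9; 6, 18]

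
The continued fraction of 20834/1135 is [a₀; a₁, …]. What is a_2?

1

20834 = 18·1135 + 404   →  a_0 = 18
1135 = 2·404 + 327   →  a_1 = 2
404 = 1·327 + 77   →  a_2 = 1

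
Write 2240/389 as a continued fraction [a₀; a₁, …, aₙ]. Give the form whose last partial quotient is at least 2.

2240 = 5·389 + 295
389 = 1·295 + 94
295 = 3·94 + 13
94 = 7·13 + 3
13 = 4·3 + 1
3 = 3·1 + 0  (stop)
So 2240/389 = [5; 1, 3, 7, 4, 3].

[5; 1, 3, 7, 4, 3]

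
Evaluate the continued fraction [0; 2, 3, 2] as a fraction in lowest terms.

Fold from the inside: start with 2/1.
  3 + 1/2 = 7/2
  2 + 2/7 = 16/7
  0 + 7/16 = 7/16

7/16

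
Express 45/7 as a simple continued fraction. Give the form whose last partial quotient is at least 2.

[6; 2, 3]

45 = 6×7 + 3
7 = 2×3 + 1
3 = 3×1 + 0  (stop)
So 45/7 = [6; 2, 3].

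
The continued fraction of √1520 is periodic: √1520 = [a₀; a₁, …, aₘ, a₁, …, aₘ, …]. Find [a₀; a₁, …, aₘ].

a₀ = ⌊√1520⌋ = 38.
With m₀=0, d₀=1 and mₖ₊₁ = dₖaₖ − mₖ, dₖ₊₁ = (n − mₖ₊₁²)/dₖ, aₖ₊₁ = ⌊(a₀+mₖ₊₁)/dₖ₊₁⌋:
  k=1: m=38, d=76, a=1
  k=2: m=38, d=1, a=76
d=1 and a=2a₀=76 at k=2, so the next step gives (m, d) = (38, 76) again — its k=1 value — and the period has length 2.

[38; 1, 76]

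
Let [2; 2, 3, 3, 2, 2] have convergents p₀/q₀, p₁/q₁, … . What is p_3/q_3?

Using pₖ = aₖpₖ₋₁ + pₖ₋₂, qₖ = aₖqₖ₋₁ + qₖ₋₂ (with p₋₁=1, p₋₂=0, q₋₁=0, q₋₂=1):
  k=0: a=2, p=2, q=1
  k=1: a=2, p=5, q=2
  k=2: a=3, p=17, q=7
  k=3: a=3, p=56, q=23

56/23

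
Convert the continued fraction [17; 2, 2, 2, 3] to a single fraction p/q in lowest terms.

714/41

Fold from the inside: start with 3/1.
  2 + 1/3 = 7/3
  2 + 3/7 = 17/7
  2 + 7/17 = 41/17
  17 + 17/41 = 714/41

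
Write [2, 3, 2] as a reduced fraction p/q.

16/7

Using pₖ = aₖpₖ₋₁ + pₖ₋₂ and qₖ = aₖqₖ₋₁ + qₖ₋₂:
  k=0: a=2, p=2, q=1
  k=1: a=3, p=7, q=3
  k=2: a=2, p=16, q=7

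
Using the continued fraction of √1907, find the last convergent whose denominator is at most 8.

131/3

√1907 = [43; 1, 2, 43, 2, 1, 86, …] (period length 6).
Convergents:
  p_0/q_0 = 43/1
  p_1/q_1 = 44/1
  p_2/q_2 = 131/3
  p_3/q_3 = 5677/130
q_2 = 3 ≤ 8 < 130 = q_3, so the answer is 131/3.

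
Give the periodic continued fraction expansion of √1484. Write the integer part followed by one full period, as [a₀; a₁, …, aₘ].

[38; 1, 1, 10, 1, 1, 76]

a₀ = ⌊√1484⌋ = 38.
With m₀=0, d₀=1 and mₖ₊₁ = dₖaₖ − mₖ, dₖ₊₁ = (n − mₖ₊₁²)/dₖ, aₖ₊₁ = ⌊(a₀+mₖ₊₁)/dₖ₊₁⌋:
  k=1: m=38, d=40, a=1
  k=2: m=2, d=37, a=1
  k=3: m=35, d=7, a=10
  k=4: m=35, d=37, a=1
  k=5: m=2, d=40, a=1
  k=6: m=38, d=1, a=76
d=1 and a=2a₀=76 at k=6, so the next step gives (m, d) = (38, 40) again — its k=1 value — and the period has length 6.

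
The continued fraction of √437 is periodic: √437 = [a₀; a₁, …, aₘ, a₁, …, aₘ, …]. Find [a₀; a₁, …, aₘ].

a₀ = ⌊√437⌋ = 20.
With m₀=0, d₀=1 and mₖ₊₁ = dₖaₖ − mₖ, dₖ₊₁ = (n − mₖ₊₁²)/dₖ, aₖ₊₁ = ⌊(a₀+mₖ₊₁)/dₖ₊₁⌋:
  k=1: m=20, d=37, a=1
  k=2: m=17, d=4, a=9
  k=3: m=19, d=19, a=2
  k=4: m=19, d=4, a=9
  k=5: m=17, d=37, a=1
  k=6: m=20, d=1, a=40
d=1 and a=2a₀=40 at k=6, so the next step gives (m, d) = (20, 37) again — its k=1 value — and the period has length 6.

[20; 1, 9, 2, 9, 1, 40]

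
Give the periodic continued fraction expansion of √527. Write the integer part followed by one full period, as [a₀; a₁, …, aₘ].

[22; 1, 21, 1, 44]

a₀ = ⌊√527⌋ = 22.
With m₀=0, d₀=1 and mₖ₊₁ = dₖaₖ − mₖ, dₖ₊₁ = (n − mₖ₊₁²)/dₖ, aₖ₊₁ = ⌊(a₀+mₖ₊₁)/dₖ₊₁⌋:
  k=1: m=22, d=43, a=1
  k=2: m=21, d=2, a=21
  k=3: m=21, d=43, a=1
  k=4: m=22, d=1, a=44
d=1 and a=2a₀=44 at k=4, so the next step gives (m, d) = (22, 43) again — its k=1 value — and the period has length 4.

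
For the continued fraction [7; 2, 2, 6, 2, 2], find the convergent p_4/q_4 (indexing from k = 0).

511/69

Using pₖ = aₖpₖ₋₁ + pₖ₋₂, qₖ = aₖqₖ₋₁ + qₖ₋₂ (with p₋₁=1, p₋₂=0, q₋₁=0, q₋₂=1):
  k=0: a=7, p=7, q=1
  k=1: a=2, p=15, q=2
  k=2: a=2, p=37, q=5
  k=3: a=6, p=237, q=32
  k=4: a=2, p=511, q=69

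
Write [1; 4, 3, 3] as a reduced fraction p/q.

53/43

Using pₖ = aₖpₖ₋₁ + pₖ₋₂ and qₖ = aₖqₖ₋₁ + qₖ₋₂:
  k=0: a=1, p=1, q=1
  k=1: a=4, p=5, q=4
  k=2: a=3, p=16, q=13
  k=3: a=3, p=53, q=43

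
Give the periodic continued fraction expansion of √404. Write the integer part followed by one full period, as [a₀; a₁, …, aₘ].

a₀ = ⌊√404⌋ = 20.
With m₀=0, d₀=1 and mₖ₊₁ = dₖaₖ − mₖ, dₖ₊₁ = (n − mₖ₊₁²)/dₖ, aₖ₊₁ = ⌊(a₀+mₖ₊₁)/dₖ₊₁⌋:
  k=1: m=20, d=4, a=10
  k=2: m=20, d=1, a=40
d=1 and a=2a₀=40 at k=2, so the next step gives (m, d) = (20, 4) again — its k=1 value — and the period has length 2.

[20; 10, 40]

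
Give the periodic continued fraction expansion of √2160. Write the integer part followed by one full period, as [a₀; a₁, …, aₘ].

a₀ = ⌊√2160⌋ = 46.

[46; 2, 9, 1, 4, 1, 9, 2, 92]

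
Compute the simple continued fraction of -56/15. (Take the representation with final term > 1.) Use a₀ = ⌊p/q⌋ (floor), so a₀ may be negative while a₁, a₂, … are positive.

-56 = -4·15 + 4
15 = 3·4 + 3
4 = 1·3 + 1
3 = 3·1 + 0  (stop)
So -56/15 = [-4; 3, 1, 3].

[-4; 3, 1, 3]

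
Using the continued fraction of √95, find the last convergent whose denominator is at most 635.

√95 = [9; 1, 2, 1, 18, …] (period length 4).
Convergents:
  p_0/q_0 = 9/1
  p_1/q_1 = 10/1
  p_2/q_2 = 29/3
  p_3/q_3 = 39/4
  p_4/q_4 = 731/75
  p_5/q_5 = 770/79
  p_6/q_6 = 2271/233
  p_7/q_7 = 3041/312
  p_8/q_8 = 57009/5849
q_7 = 312 ≤ 635 < 5849 = q_8, so the answer is 3041/312.

3041/312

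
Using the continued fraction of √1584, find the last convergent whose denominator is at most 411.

15880/399

√1584 = [39; 1, 3, 1, 78, …] (period length 4).
Convergents:
  p_0/q_0 = 39/1
  p_1/q_1 = 40/1
  p_2/q_2 = 159/4
  p_3/q_3 = 199/5
  p_4/q_4 = 15681/394
  p_5/q_5 = 15880/399
  p_6/q_6 = 63321/1591
q_5 = 399 ≤ 411 < 1591 = q_6, so the answer is 15880/399.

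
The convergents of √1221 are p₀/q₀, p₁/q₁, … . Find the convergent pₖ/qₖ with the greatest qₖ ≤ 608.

√1221 = [34; 1, 16, 2, 16, 1, 68, …] (period length 6).
Convergents:
  p_0/q_0 = 34/1
  p_1/q_1 = 35/1
  p_2/q_2 = 594/17
  p_3/q_3 = 1223/35
  p_4/q_4 = 20162/577
  p_5/q_5 = 21385/612
q_4 = 577 ≤ 608 < 612 = q_5, so the answer is 20162/577.

20162/577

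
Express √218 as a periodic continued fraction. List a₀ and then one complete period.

[14; 1, 3, 3, 1, 28]

a₀ = ⌊√218⌋ = 14.
With m₀=0, d₀=1 and mₖ₊₁ = dₖaₖ − mₖ, dₖ₊₁ = (n − mₖ₊₁²)/dₖ, aₖ₊₁ = ⌊(a₀+mₖ₊₁)/dₖ₊₁⌋:
  k=1: m=14, d=22, a=1
  k=2: m=8, d=7, a=3
  k=3: m=13, d=7, a=3
  k=4: m=8, d=22, a=1
  k=5: m=14, d=1, a=28
d=1 and a=2a₀=28 at k=5, so the next step gives (m, d) = (14, 22) again — its k=1 value — and the period has length 5.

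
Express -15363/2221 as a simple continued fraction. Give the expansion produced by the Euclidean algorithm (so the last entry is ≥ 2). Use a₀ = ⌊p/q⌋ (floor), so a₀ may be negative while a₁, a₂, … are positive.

[-7; 12, 14, 6, 2]

-15363 = -7×2221 + 184
2221 = 12×184 + 13
184 = 14×13 + 2
13 = 6×2 + 1
2 = 2×1 + 0  (stop)
So -15363/2221 = [-7; 12, 14, 6, 2].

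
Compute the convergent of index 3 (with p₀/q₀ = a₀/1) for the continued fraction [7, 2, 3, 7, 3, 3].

Using pₖ = aₖpₖ₋₁ + pₖ₋₂, qₖ = aₖqₖ₋₁ + qₖ₋₂ (with p₋₁=1, p₋₂=0, q₋₁=0, q₋₂=1):
  k=0: a=7, p=7, q=1
  k=1: a=2, p=15, q=2
  k=2: a=3, p=52, q=7
  k=3: a=7, p=379, q=51

379/51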